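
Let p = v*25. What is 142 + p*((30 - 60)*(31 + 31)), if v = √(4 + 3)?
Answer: 142 - 46500*√7 ≈ -1.2289e+5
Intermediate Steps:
v = √7 ≈ 2.6458
p = 25*√7 (p = √7*25 = 25*√7 ≈ 66.144)
142 + p*((30 - 60)*(31 + 31)) = 142 + (25*√7)*((30 - 60)*(31 + 31)) = 142 + (25*√7)*(-30*62) = 142 + (25*√7)*(-1860) = 142 - 46500*√7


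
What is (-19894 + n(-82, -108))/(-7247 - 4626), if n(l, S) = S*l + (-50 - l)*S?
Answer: 14494/11873 ≈ 1.2208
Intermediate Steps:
n(l, S) = S*l + S*(-50 - l)
(-19894 + n(-82, -108))/(-7247 - 4626) = (-19894 - 50*(-108))/(-7247 - 4626) = (-19894 + 5400)/(-11873) = -14494*(-1/11873) = 14494/11873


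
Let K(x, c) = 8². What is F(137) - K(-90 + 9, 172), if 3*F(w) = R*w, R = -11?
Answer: -1699/3 ≈ -566.33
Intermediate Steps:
K(x, c) = 64
F(w) = -11*w/3 (F(w) = (-11*w)/3 = -11*w/3)
F(137) - K(-90 + 9, 172) = -11/3*137 - 1*64 = -1507/3 - 64 = -1699/3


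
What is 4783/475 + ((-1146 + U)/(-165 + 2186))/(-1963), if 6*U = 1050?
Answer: 18975688834/1884430925 ≈ 10.070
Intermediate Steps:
U = 175 (U = (⅙)*1050 = 175)
4783/475 + ((-1146 + U)/(-165 + 2186))/(-1963) = 4783/475 + ((-1146 + 175)/(-165 + 2186))/(-1963) = 4783*(1/475) - 971/2021*(-1/1963) = 4783/475 - 971*1/2021*(-1/1963) = 4783/475 - 971/2021*(-1/1963) = 4783/475 + 971/3967223 = 18975688834/1884430925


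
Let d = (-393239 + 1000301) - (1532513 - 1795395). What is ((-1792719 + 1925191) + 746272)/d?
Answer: 109843/108743 ≈ 1.0101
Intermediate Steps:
d = 869944 (d = 607062 - 1*(-262882) = 607062 + 262882 = 869944)
((-1792719 + 1925191) + 746272)/d = ((-1792719 + 1925191) + 746272)/869944 = (132472 + 746272)*(1/869944) = 878744*(1/869944) = 109843/108743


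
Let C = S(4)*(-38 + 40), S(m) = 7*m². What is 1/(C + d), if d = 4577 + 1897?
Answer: 1/6698 ≈ 0.00014930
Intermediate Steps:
d = 6474
C = 224 (C = (7*4²)*(-38 + 40) = (7*16)*2 = 112*2 = 224)
1/(C + d) = 1/(224 + 6474) = 1/6698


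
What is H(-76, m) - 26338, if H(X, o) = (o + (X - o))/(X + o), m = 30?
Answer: -605736/23 ≈ -26336.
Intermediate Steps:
H(X, o) = X/(X + o)
H(-76, m) - 26338 = -76/(-76 + 30) - 26338 = -76/(-46) - 26338 = -76*(-1/46) - 26338 = 38/23 - 26338 = -605736/23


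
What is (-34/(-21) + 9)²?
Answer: 49729/441 ≈ 112.76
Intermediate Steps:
(-34/(-21) + 9)² = (-34*(-1/21) + 9)² = (34/21 + 9)² = (223/21)² = 49729/441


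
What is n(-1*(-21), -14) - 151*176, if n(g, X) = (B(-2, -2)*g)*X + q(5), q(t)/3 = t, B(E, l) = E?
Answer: -25973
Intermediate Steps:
q(t) = 3*t
n(g, X) = 15 - 2*X*g (n(g, X) = (-2*g)*X + 3*5 = -2*X*g + 15 = 15 - 2*X*g)
n(-1*(-21), -14) - 151*176 = (15 - 2*(-14)*(-1*(-21))) - 151*176 = (15 - 2*(-14)*21) - 26576 = (15 + 588) - 26576 = 603 - 26576 = -25973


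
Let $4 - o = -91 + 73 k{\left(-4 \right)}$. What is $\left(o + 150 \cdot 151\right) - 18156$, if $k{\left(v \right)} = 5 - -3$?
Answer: $4005$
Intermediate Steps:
$k{\left(v \right)} = 8$ ($k{\left(v \right)} = 5 + 3 = 8$)
$o = -489$ ($o = 4 - \left(-91 + 73 \cdot 8\right) = 4 - \left(-91 + 584\right) = 4 - 493 = -489$)
$\left(o + 150 \cdot 151\right) - 18156 = \left(-489 + 150 \cdot 151\right) - 18156 = \left(-489 + 22650\right) - 18156 = 22161 - 18156 = 4005$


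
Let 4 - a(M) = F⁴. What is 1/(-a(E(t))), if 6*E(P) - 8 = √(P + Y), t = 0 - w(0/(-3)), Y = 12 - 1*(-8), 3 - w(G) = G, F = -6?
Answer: 1/1292 ≈ 0.00077399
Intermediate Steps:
w(G) = 3 - G
Y = 20 (Y = 12 + 8 = 20)
t = -3 (t = 0 - (3 - 0/(-3)) = 0 - (3 - 0*(-1)/3) = 0 - (3 - 1*0) = 0 - (3 + 0) = 0 - 1*3 = 0 - 3 = -3)
E(P) = 4/3 + √(20 + P)/6 (E(P) = 4/3 + √(P + 20)/6 = 4/3 + √(20 + P)/6)
a(M) = -1292 (a(M) = 4 - 1*(-6)⁴ = 4 - 1*1296 = 4 - 1296 = -1292)
1/(-a(E(t))) = 1/(-1*(-1292)) = 1/1292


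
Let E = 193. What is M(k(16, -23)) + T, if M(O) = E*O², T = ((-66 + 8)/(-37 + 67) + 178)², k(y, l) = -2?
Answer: 7148581/225 ≈ 31771.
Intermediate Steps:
T = 6974881/225 (T = (-58/30 + 178)² = (-58*1/30 + 178)² = (-29/15 + 178)² = (2641/15)² = 6974881/225 ≈ 30999.)
M(O) = 193*O²
M(k(16, -23)) + T = 193*(-2)² + 6974881/225 = 193*4 + 6974881/225 = 772 + 6974881/225 = 7148581/225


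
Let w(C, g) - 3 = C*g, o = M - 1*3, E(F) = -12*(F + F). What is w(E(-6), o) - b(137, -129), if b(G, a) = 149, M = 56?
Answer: 7486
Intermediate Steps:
E(F) = -24*F
o = 53 (o = 56 - 1*3 = 56 - 3 = 53)
w(C, g) = 3 + C*g
w(E(-6), o) - b(137, -129) = (3 - 24*(-6)*53) - 1*149 = (3 + 144*53) - 149 = (3 + 7632) - 149 = 7635 - 149 = 7486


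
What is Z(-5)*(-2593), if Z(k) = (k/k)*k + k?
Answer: 25930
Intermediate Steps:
Z(k) = 2*k (Z(k) = 1*k + k = k + k = 2*k)
Z(-5)*(-2593) = (2*(-5))*(-2593) = -10*(-2593) = 25930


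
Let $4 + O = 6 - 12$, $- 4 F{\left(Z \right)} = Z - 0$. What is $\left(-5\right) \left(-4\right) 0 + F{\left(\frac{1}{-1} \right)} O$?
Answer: $- \frac{5}{2} \approx -2.5$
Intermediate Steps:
$F{\left(Z \right)} = - \frac{Z}{4}$ ($F{\left(Z \right)} = - \frac{Z - 0}{4} = - \frac{Z + 0}{4} = - \frac{Z}{4}$)
$O = -10$ ($O = -4 + \left(6 - 12\right) = -4 - 6 = -10$)
$\left(-5\right) \left(-4\right) 0 + F{\left(\frac{1}{-1} \right)} O = \left(-5\right) \left(-4\right) 0 + - \frac{1}{4 \left(-1\right)} \left(-10\right) = 20 \cdot 0 + \left(- \frac{1}{4}\right) \left(-1\right) \left(-10\right) = 0 + \frac{1}{4} \left(-10\right) = 0 - \frac{5}{2} = - \frac{5}{2}$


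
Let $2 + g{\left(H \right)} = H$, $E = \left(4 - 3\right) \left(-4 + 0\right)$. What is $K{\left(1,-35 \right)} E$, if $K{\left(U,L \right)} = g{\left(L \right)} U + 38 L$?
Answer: $5468$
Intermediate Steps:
$E = -4$ ($E = 1 \left(-4\right) = -4$)
$g{\left(H \right)} = -2 + H$
$K{\left(U,L \right)} = 38 L + U \left(-2 + L\right)$ ($K{\left(U,L \right)} = \left(-2 + L\right) U + 38 L = U \left(-2 + L\right) + 38 L = 38 L + U \left(-2 + L\right)$)
$K{\left(1,-35 \right)} E = \left(38 \left(-35\right) + 1 \left(-2 - 35\right)\right) \left(-4\right) = \left(-1330 + 1 \left(-37\right)\right) \left(-4\right) = \left(-1330 - 37\right) \left(-4\right) = \left(-1367\right) \left(-4\right) = 5468$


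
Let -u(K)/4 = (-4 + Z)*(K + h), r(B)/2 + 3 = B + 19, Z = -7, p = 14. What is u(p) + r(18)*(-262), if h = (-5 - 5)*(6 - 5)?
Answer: -17640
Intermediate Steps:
r(B) = 32 + 2*B (r(B) = -6 + 2*(B + 19) = -6 + 2*(19 + B) = -6 + (38 + 2*B) = 32 + 2*B)
h = -10 (h = -10*1 = -10)
u(K) = -440 + 44*K (u(K) = -4*(-4 - 7)*(K - 10) = -(-44)*(-10 + K) = -4*(110 - 11*K) = -440 + 44*K)
u(p) + r(18)*(-262) = (-440 + 44*14) + (32 + 2*18)*(-262) = (-440 + 616) + (32 + 36)*(-262) = 176 + 68*(-262) = 176 - 17816 = -17640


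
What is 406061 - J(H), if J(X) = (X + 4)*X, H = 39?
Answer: 404384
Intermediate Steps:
J(X) = X*(4 + X) (J(X) = (4 + X)*X = X*(4 + X))
406061 - J(H) = 406061 - 39*(4 + 39) = 406061 - 39*43 = 406061 - 1*1677 = 406061 - 1677 = 404384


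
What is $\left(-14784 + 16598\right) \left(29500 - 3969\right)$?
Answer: $46313234$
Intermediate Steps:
$\left(-14784 + 16598\right) \left(29500 - 3969\right) = 1814 \left(29500 - 3969\right) = 1814 \cdot 25531 = 46313234$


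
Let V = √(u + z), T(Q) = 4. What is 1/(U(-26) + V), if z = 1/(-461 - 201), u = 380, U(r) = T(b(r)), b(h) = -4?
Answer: -2648/240967 + 33*√152922/240967 ≈ 0.042565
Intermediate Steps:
U(r) = 4
z = -1/662 (z = 1/(-662) = -1/662 ≈ -0.0015106)
V = 33*√152922/662 (V = √(380 - 1/662) = √(251559/662) = 33*√152922/662 ≈ 19.494)
1/(U(-26) + V) = 1/(4 + 33*√152922/662)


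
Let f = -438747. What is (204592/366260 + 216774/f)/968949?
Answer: 864040082/12975476748991065 ≈ 6.6590e-8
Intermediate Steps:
(204592/366260 + 216774/f)/968949 = (204592/366260 + 216774/(-438747))/968949 = (204592*(1/366260) + 216774*(-1/438747))*(1/968949) = (51148/91565 - 72258/146249)*(1/968949) = (864040082/13391289685)*(1/968949) = 864040082/12975476748991065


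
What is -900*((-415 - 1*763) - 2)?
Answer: 1062000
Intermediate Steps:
-900*((-415 - 1*763) - 2) = -900*((-415 - 763) - 2) = -900*(-1178 - 2) = -900*(-1180) = 1062000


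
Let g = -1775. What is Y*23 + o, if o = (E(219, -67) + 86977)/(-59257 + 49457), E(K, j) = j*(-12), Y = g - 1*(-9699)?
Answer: 1785981819/9800 ≈ 1.8224e+5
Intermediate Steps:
Y = 7924 (Y = -1775 - 1*(-9699) = -1775 + 9699 = 7924)
E(K, j) = -12*j
o = -87781/9800 (o = (-12*(-67) + 86977)/(-59257 + 49457) = (804 + 86977)/(-9800) = 87781*(-1/9800) = -87781/9800 ≈ -8.9572)
Y*23 + o = 7924*23 - 87781/9800 = 182252 - 87781/9800 = 1785981819/9800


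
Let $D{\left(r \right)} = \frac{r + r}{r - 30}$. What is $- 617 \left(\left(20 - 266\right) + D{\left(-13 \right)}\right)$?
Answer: $\frac{6510584}{43} \approx 1.5141 \cdot 10^{5}$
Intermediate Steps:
$D{\left(r \right)} = \frac{2 r}{-30 + r}$
$- 617 \left(\left(20 - 266\right) + D{\left(-13 \right)}\right) = - 617 \left(\left(20 - 266\right) + 2 \left(-13\right) \frac{1}{-30 - 13}\right) = - 617 \left(-246 + 2 \left(-13\right) \frac{1}{-43}\right) = - 617 \left(-246 + 2 \left(-13\right) \left(- \frac{1}{43}\right)\right) = - 617 \left(-246 + \frac{26}{43}\right) = \left(-617\right) \left(- \frac{10552}{43}\right) = \frac{6510584}{43}$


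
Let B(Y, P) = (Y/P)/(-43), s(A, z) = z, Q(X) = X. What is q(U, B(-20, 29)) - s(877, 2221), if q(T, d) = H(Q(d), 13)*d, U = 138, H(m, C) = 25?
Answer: -2769087/1247 ≈ -2220.6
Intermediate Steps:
B(Y, P) = -Y/(43*P) (B(Y, P) = (Y/P)*(-1/43) = -Y/(43*P))
q(T, d) = 25*d
q(U, B(-20, 29)) - s(877, 2221) = 25*(-1/43*(-20)/29) - 1*2221 = 25*(-1/43*(-20)*1/29) - 2221 = 25*(20/1247) - 2221 = 500/1247 - 2221 = -2769087/1247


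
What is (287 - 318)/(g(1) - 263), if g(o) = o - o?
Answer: 31/263 ≈ 0.11787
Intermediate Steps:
g(o) = 0
(287 - 318)/(g(1) - 263) = (287 - 318)/(0 - 263) = -31/(-263) = -31*(-1/263) = 31/263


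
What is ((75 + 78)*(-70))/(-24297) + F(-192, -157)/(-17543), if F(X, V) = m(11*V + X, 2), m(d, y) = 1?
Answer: 8945773/20297251 ≈ 0.44074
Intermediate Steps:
F(X, V) = 1
((75 + 78)*(-70))/(-24297) + F(-192, -157)/(-17543) = ((75 + 78)*(-70))/(-24297) + 1/(-17543) = (153*(-70))*(-1/24297) + 1*(-1/17543) = -10710*(-1/24297) - 1/17543 = 510/1157 - 1/17543 = 8945773/20297251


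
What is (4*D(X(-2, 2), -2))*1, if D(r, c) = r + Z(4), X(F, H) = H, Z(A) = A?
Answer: 24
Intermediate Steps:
D(r, c) = 4 + r (D(r, c) = r + 4 = 4 + r)
(4*D(X(-2, 2), -2))*1 = (4*(4 + 2))*1 = (4*6)*1 = 24*1 = 24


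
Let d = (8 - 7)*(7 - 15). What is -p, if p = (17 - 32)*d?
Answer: -120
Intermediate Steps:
d = -8 (d = 1*(-8) = -8)
p = 120 (p = (17 - 32)*(-8) = -15*(-8) = 120)
-p = -1*120 = -120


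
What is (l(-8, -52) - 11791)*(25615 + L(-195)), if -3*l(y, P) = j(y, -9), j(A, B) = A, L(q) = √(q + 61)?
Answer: -905874475/3 - 35365*I*√134/3 ≈ -3.0196e+8 - 1.3646e+5*I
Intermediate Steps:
L(q) = √(61 + q)
l(y, P) = -y/3
(l(-8, -52) - 11791)*(25615 + L(-195)) = (-⅓*(-8) - 11791)*(25615 + √(61 - 195)) = (8/3 - 11791)*(25615 + √(-134)) = -35365*(25615 + I*√134)/3 = -905874475/3 - 35365*I*√134/3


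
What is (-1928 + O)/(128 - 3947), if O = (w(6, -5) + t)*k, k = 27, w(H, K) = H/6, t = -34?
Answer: 2819/3819 ≈ 0.73815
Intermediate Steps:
w(H, K) = H/6 (w(H, K) = H*(⅙) = H/6)
O = -891 (O = ((⅙)*6 - 34)*27 = (1 - 34)*27 = -33*27 = -891)
(-1928 + O)/(128 - 3947) = (-1928 - 891)/(128 - 3947) = -2819/(-3819) = -2819*(-1/3819) = 2819/3819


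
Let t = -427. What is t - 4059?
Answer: -4486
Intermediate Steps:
t - 4059 = -427 - 4059 = -4486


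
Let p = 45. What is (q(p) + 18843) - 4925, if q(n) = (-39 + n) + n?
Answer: 13969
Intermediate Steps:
q(n) = -39 + 2*n
(q(p) + 18843) - 4925 = ((-39 + 2*45) + 18843) - 4925 = ((-39 + 90) + 18843) - 4925 = (51 + 18843) - 4925 = 18894 - 4925 = 13969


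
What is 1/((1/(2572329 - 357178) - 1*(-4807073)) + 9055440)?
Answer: 2215151/30707559534464 ≈ 7.2137e-8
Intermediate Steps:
1/((1/(2572329 - 357178) - 1*(-4807073)) + 9055440) = 1/((1/2215151 + 4807073) + 9055440) = 1/(10648392563024/2215151 + 9055440) = 1/(30707559534464/2215151) = 2215151/30707559534464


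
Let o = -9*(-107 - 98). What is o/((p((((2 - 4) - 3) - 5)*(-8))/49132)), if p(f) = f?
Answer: 4532427/4 ≈ 1.1331e+6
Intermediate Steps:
o = 1845 (o = -9*(-205) = 1845)
o/((p((((2 - 4) - 3) - 5)*(-8))/49132)) = 1845/((((((2 - 4) - 3) - 5)*(-8))/49132)) = 1845/(((((-2 - 3) - 5)*(-8))*(1/49132))) = 1845/((((-5 - 5)*(-8))*(1/49132))) = 1845/((-10*(-8)*(1/49132))) = 1845/((80*(1/49132))) = 1845/(20/12283) = 1845*(12283/20) = 4532427/4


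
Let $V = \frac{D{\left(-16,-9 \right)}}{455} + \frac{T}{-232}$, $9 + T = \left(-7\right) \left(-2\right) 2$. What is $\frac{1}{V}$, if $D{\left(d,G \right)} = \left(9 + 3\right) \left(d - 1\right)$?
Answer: $- \frac{105560}{55973} \approx -1.8859$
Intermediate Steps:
$D{\left(d,G \right)} = -12 + 12 d$ ($D{\left(d,G \right)} = 12 \left(-1 + d\right) = -12 + 12 d$)
$T = 19$ ($T = -9 + \left(-7\right) \left(-2\right) 2 = -9 + 14 \cdot 2 = -9 + 28 = 19$)
$V = - \frac{55973}{105560}$ ($V = \frac{-12 + 12 \left(-16\right)}{455} + \frac{19}{-232} = \left(-12 - 192\right) \frac{1}{455} + 19 \left(- \frac{1}{232}\right) = \left(-204\right) \frac{1}{455} - \frac{19}{232} = - \frac{204}{455} - \frac{19}{232} = - \frac{55973}{105560} \approx -0.53025$)
$\frac{1}{V} = \frac{1}{- \frac{55973}{105560}} = - \frac{105560}{55973}$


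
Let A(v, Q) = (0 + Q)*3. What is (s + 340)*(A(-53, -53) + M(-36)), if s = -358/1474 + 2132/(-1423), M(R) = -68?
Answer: -80528099953/1048751 ≈ -76785.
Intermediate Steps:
s = -1826001/1048751 (s = -358*1/1474 + 2132*(-1/1423) = -179/737 - 2132/1423 = -1826001/1048751 ≈ -1.7411)
A(v, Q) = 3*Q (A(v, Q) = Q*3 = 3*Q)
(s + 340)*(A(-53, -53) + M(-36)) = (-1826001/1048751 + 340)*(3*(-53) - 68) = 354749339*(-159 - 68)/1048751 = (354749339/1048751)*(-227) = -80528099953/1048751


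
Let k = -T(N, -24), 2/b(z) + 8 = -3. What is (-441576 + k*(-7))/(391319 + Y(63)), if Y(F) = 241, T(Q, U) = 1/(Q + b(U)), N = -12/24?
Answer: -3311897/2936700 ≈ -1.1278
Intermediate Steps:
N = -1/2 (N = -12*1/24 = -1/2 ≈ -0.50000)
b(z) = -2/11 (b(z) = 2/(-8 - 3) = 2/(-11) = 2*(-1/11) = -2/11)
T(Q, U) = 1/(-2/11 + Q) (T(Q, U) = 1/(Q - 2/11) = 1/(-2/11 + Q))
k = 22/15 (k = -11/(-2 + 11*(-1/2)) = -11/(-2 - 11/2) = -11/(-15/2) = -11*(-2)/15 = -1*(-22/15) = 22/15 ≈ 1.4667)
(-441576 + k*(-7))/(391319 + Y(63)) = (-441576 + (22/15)*(-7))/(391319 + 241) = (-441576 - 154/15)/391560 = -6623794/15*1/391560 = -3311897/2936700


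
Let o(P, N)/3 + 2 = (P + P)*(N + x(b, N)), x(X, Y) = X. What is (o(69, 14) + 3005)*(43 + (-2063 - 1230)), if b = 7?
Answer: -38002250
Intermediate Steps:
o(P, N) = -6 + 6*P*(7 + N) (o(P, N) = -6 + 3*((P + P)*(N + 7)) = -6 + 3*((2*P)*(7 + N)) = -6 + 3*(2*P*(7 + N)) = -6 + 6*P*(7 + N))
(o(69, 14) + 3005)*(43 + (-2063 - 1230)) = ((-6 + 42*69 + 6*14*69) + 3005)*(43 + (-2063 - 1230)) = ((-6 + 2898 + 5796) + 3005)*(43 - 3293) = (8688 + 3005)*(-3250) = 11693*(-3250) = -38002250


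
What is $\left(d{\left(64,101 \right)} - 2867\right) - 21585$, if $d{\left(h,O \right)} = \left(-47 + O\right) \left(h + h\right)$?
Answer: $-17540$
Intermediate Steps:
$d{\left(h,O \right)} = 2 h \left(-47 + O\right)$ ($d{\left(h,O \right)} = \left(-47 + O\right) 2 h = 2 h \left(-47 + O\right)$)
$\left(d{\left(64,101 \right)} - 2867\right) - 21585 = \left(2 \cdot 64 \left(-47 + 101\right) - 2867\right) - 21585 = \left(2 \cdot 64 \cdot 54 - 2867\right) - 21585 = \left(6912 - 2867\right) - 21585 = 4045 - 21585 = -17540$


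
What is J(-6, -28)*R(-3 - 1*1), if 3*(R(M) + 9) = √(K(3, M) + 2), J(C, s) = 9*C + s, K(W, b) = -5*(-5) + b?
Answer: 738 - 82*√23/3 ≈ 606.91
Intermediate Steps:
K(W, b) = 25 + b
J(C, s) = s + 9*C
R(M) = -9 + √(27 + M)/3 (R(M) = -9 + √((25 + M) + 2)/3 = -9 + √(27 + M)/3)
J(-6, -28)*R(-3 - 1*1) = (-28 + 9*(-6))*(-9 + √(27 + (-3 - 1*1))/3) = (-28 - 54)*(-9 + √(27 + (-3 - 1))/3) = -82*(-9 + √(27 - 4)/3) = -82*(-9 + √23/3) = 738 - 82*√23/3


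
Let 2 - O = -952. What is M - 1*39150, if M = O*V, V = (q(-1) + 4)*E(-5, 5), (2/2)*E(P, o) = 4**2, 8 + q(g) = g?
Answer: -115470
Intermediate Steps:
O = 954 (O = 2 - 1*(-952) = 2 + 952 = 954)
q(g) = -8 + g
E(P, o) = 16 (E(P, o) = 4**2 = 16)
V = -80 (V = ((-8 - 1) + 4)*16 = (-9 + 4)*16 = -5*16 = -80)
M = -76320 (M = 954*(-80) = -76320)
M - 1*39150 = -76320 - 1*39150 = -76320 - 39150 = -115470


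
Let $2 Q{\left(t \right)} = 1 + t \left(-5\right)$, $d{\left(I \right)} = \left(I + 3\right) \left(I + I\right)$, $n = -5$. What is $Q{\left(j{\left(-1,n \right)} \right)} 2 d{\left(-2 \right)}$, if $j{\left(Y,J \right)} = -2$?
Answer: $-44$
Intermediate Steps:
$d{\left(I \right)} = 2 I \left(3 + I\right)$ ($d{\left(I \right)} = \left(3 + I\right) 2 I = 2 I \left(3 + I\right)$)
$Q{\left(t \right)} = \frac{1}{2} - \frac{5 t}{2}$ ($Q{\left(t \right)} = \frac{1 + t \left(-5\right)}{2} = \frac{1 - 5 t}{2} = \frac{1}{2} - \frac{5 t}{2}$)
$Q{\left(j{\left(-1,n \right)} \right)} 2 d{\left(-2 \right)} = \left(\frac{1}{2} - -5\right) 2 \cdot 2 \left(-2\right) \left(3 - 2\right) = \left(\frac{1}{2} + 5\right) 2 \cdot 2 \left(-2\right) 1 = \frac{11}{2} \cdot 2 \left(-4\right) = 11 \left(-4\right) = -44$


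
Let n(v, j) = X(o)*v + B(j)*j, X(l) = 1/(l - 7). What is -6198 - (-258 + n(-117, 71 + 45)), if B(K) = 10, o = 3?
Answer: -28517/4 ≈ -7129.3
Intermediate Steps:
X(l) = 1/(-7 + l)
n(v, j) = 10*j - v/4 (n(v, j) = v/(-7 + 3) + 10*j = v/(-4) + 10*j = -v/4 + 10*j = 10*j - v/4)
-6198 - (-258 + n(-117, 71 + 45)) = -6198 - (-258 + (10*(71 + 45) - ¼*(-117))) = -6198 - (-258 + (10*116 + 117/4)) = -6198 - (-258 + (1160 + 117/4)) = -6198 - (-258 + 4757/4) = -6198 - 1*3725/4 = -6198 - 3725/4 = -28517/4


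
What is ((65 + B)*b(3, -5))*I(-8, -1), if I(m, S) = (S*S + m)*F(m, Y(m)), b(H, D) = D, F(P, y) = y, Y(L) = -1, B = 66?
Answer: -4585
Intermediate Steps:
I(m, S) = -m - S² (I(m, S) = (S*S + m)*(-1) = (S² + m)*(-1) = (m + S²)*(-1) = -m - S²)
((65 + B)*b(3, -5))*I(-8, -1) = ((65 + 66)*(-5))*(-1*(-8) - 1*(-1)²) = (131*(-5))*(8 - 1*1) = -655*(8 - 1) = -655*7 = -4585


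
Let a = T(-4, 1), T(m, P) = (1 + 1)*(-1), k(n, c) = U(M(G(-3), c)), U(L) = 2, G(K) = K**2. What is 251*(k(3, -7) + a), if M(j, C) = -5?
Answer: 0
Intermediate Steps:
k(n, c) = 2
T(m, P) = -2 (T(m, P) = 2*(-1) = -2)
a = -2
251*(k(3, -7) + a) = 251*(2 - 2) = 251*0 = 0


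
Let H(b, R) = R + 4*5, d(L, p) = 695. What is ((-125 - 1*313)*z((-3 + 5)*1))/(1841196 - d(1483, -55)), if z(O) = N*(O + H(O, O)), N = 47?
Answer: -494064/1840501 ≈ -0.26844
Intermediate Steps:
H(b, R) = 20 + R (H(b, R) = R + 20 = 20 + R)
z(O) = 940 + 94*O (z(O) = 47*(O + (20 + O)) = 47*(20 + 2*O) = 940 + 94*O)
((-125 - 1*313)*z((-3 + 5)*1))/(1841196 - d(1483, -55)) = ((-125 - 1*313)*(940 + 94*((-3 + 5)*1)))/(1841196 - 1*695) = ((-125 - 313)*(940 + 94*(2*1)))/(1841196 - 695) = -438*(940 + 94*2)/1840501 = -438*(940 + 188)*(1/1840501) = -438*1128*(1/1840501) = -494064*1/1840501 = -494064/1840501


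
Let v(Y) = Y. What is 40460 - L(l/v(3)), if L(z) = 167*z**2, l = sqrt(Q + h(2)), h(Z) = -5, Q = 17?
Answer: 120712/3 ≈ 40237.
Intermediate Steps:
l = 2*sqrt(3) (l = sqrt(17 - 5) = sqrt(12) = 2*sqrt(3) ≈ 3.4641)
40460 - L(l/v(3)) = 40460 - 167*((2*sqrt(3))/3)**2 = 40460 - 167*((2*sqrt(3))*(1/3))**2 = 40460 - 167*(2*sqrt(3)/3)**2 = 40460 - 167*4/3 = 40460 - 1*668/3 = 40460 - 668/3 = 120712/3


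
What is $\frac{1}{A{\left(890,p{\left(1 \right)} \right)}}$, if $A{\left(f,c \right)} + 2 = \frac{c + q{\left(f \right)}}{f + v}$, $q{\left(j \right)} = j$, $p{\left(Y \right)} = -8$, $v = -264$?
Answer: $- \frac{313}{185} \approx -1.6919$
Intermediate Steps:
$A{\left(f,c \right)} = -2 + \frac{c + f}{-264 + f}$ ($A{\left(f,c \right)} = -2 + \frac{c + f}{f - 264} = -2 + \frac{c + f}{-264 + f}$)
$\frac{1}{A{\left(890,p{\left(1 \right)} \right)}} = \frac{1}{\frac{1}{-264 + 890} \left(528 - 8 - 890\right)} = \frac{1}{\frac{1}{626} \left(528 - 8 - 890\right)} = \frac{1}{\frac{1}{626} \left(-370\right)} = \frac{1}{- \frac{185}{313}} = - \frac{313}{185}$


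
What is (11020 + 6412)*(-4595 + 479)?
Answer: -71750112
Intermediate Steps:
(11020 + 6412)*(-4595 + 479) = 17432*(-4116) = -71750112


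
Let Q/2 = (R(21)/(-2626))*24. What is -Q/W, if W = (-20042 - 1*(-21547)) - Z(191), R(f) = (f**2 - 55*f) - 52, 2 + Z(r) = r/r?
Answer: -3064/329563 ≈ -0.0092972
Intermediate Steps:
Z(r) = -1 (Z(r) = -2 + r/r = -2 + 1 = -1)
R(f) = -52 + f**2 - 55*f
Q = 18384/1313 (Q = 2*(((-52 + 21**2 - 55*21)/(-2626))*24) = 2*(((-52 + 441 - 1155)*(-1/2626))*24) = 2*(-766*(-1/2626)*24) = 2*((383/1313)*24) = 2*(9192/1313) = 18384/1313 ≈ 14.002)
W = 1506 (W = (-20042 - 1*(-21547)) - 1*(-1) = (-20042 + 21547) + 1 = 1505 + 1 = 1506)
-Q/W = -18384/(1313*1506) = -1*3064/329563 = -3064/329563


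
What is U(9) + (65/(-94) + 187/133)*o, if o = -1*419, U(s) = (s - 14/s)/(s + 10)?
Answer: -33642257/112518 ≈ -298.99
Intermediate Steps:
U(s) = (s - 14/s)/(10 + s)
o = -419
U(9) + (65/(-94) + 187/133)*o = (-14 + 9**2)/(9*(10 + 9)) + (65/(-94) + 187/133)*(-419) = (1/9)*(-14 + 81)/19 + (65*(-1/94) + 187*(1/133))*(-419) = (1/9)*(1/19)*67 + (-65/94 + 187/133)*(-419) = 67/171 + (8933/12502)*(-419) = 67/171 - 3742927/12502 = -33642257/112518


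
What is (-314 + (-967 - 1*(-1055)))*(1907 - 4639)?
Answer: 617432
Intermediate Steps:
(-314 + (-967 - 1*(-1055)))*(1907 - 4639) = (-314 + (-967 + 1055))*(-2732) = (-314 + 88)*(-2732) = -226*(-2732) = 617432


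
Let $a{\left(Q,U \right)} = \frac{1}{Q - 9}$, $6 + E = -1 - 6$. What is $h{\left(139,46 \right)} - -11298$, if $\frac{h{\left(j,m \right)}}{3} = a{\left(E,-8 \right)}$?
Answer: $\frac{248553}{22} \approx 11298.0$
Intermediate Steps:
$E = -13$ ($E = -6 - 7 = -13$)
$a{\left(Q,U \right)} = \frac{1}{-9 + Q}$
$h{\left(j,m \right)} = - \frac{3}{22}$ ($h{\left(j,m \right)} = \frac{3}{-9 - 13} = \frac{3}{-22} = 3 \left(- \frac{1}{22}\right) = - \frac{3}{22}$)
$h{\left(139,46 \right)} - -11298 = - \frac{3}{22} - -11298 = - \frac{3}{22} + 11298 = \frac{248553}{22}$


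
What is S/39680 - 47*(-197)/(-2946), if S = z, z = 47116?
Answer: -28574173/14612160 ≈ -1.9555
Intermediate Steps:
S = 47116
S/39680 - 47*(-197)/(-2946) = 47116/39680 - 47*(-197)/(-2946) = 47116*(1/39680) + 9259*(-1/2946) = 11779/9920 - 9259/2946 = -28574173/14612160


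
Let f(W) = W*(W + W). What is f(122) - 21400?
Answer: 8368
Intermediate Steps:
f(W) = 2*W² (f(W) = W*(2*W) = 2*W²)
f(122) - 21400 = 2*122² - 21400 = 2*14884 - 21400 = 29768 - 21400 = 8368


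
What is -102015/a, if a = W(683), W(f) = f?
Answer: -102015/683 ≈ -149.36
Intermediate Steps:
a = 683
-102015/a = -102015/683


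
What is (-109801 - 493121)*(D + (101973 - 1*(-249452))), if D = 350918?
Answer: -423458046246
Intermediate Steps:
(-109801 - 493121)*(D + (101973 - 1*(-249452))) = (-109801 - 493121)*(350918 + (101973 - 1*(-249452))) = -602922*(350918 + (101973 + 249452)) = -602922*(350918 + 351425) = -602922*702343 = -423458046246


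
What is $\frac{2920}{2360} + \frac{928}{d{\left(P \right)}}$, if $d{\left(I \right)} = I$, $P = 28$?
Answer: $\frac{14199}{413} \approx 34.38$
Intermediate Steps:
$\frac{2920}{2360} + \frac{928}{d{\left(P \right)}} = \frac{2920}{2360} + \frac{928}{28} = 2920 \cdot \frac{1}{2360} + 928 \cdot \frac{1}{28} = \frac{73}{59} + \frac{232}{7} = \frac{14199}{413}$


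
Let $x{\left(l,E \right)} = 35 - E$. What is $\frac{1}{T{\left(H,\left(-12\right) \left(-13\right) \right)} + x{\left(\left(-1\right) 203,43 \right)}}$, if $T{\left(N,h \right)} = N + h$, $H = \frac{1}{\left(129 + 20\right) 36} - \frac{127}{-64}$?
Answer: $\frac{85824}{12872275} \approx 0.0066674$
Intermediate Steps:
$H = \frac{170323}{85824}$ ($H = \frac{1}{149} \cdot \frac{1}{36} - - \frac{127}{64} = \frac{1}{149} \cdot \frac{1}{36} + \frac{127}{64} = \frac{1}{5364} + \frac{127}{64} = \frac{170323}{85824} \approx 1.9846$)
$\frac{1}{T{\left(H,\left(-12\right) \left(-13\right) \right)} + x{\left(\left(-1\right) 203,43 \right)}} = \frac{1}{\left(\frac{170323}{85824} - -156\right) + \left(35 - 43\right)} = \frac{1}{\left(\frac{170323}{85824} + 156\right) + \left(35 - 43\right)} = \frac{1}{\frac{13558867}{85824} - 8} = \frac{1}{\frac{12872275}{85824}} = \frac{85824}{12872275}$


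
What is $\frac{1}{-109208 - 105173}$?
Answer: $- \frac{1}{214381} \approx -4.6646 \cdot 10^{-6}$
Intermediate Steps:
$\frac{1}{-109208 - 105173} = \frac{1}{-214381} = - \frac{1}{214381}$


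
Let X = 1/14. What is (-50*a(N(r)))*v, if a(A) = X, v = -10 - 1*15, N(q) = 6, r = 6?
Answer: 625/7 ≈ 89.286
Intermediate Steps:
v = -25 (v = -10 - 15 = -25)
X = 1/14 ≈ 0.071429
a(A) = 1/14
(-50*a(N(r)))*v = -50*1/14*(-25) = -25/7*(-25) = 625/7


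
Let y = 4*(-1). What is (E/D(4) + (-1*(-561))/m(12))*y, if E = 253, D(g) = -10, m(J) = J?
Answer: -429/5 ≈ -85.800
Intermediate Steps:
y = -4
(E/D(4) + (-1*(-561))/m(12))*y = (253/(-10) - 1*(-561)/12)*(-4) = (253*(-⅒) + 561*(1/12))*(-4) = (-253/10 + 187/4)*(-4) = (429/20)*(-4) = -429/5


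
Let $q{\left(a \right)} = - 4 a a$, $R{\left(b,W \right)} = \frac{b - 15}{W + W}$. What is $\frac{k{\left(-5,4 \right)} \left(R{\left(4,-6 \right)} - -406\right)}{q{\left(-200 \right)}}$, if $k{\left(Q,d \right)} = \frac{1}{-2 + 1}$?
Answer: $\frac{4883}{1920000} \approx 0.0025432$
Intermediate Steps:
$R{\left(b,W \right)} = \frac{-15 + b}{2 W}$
$q{\left(a \right)} = - 4 a^{2}$
$k{\left(Q,d \right)} = -1$ ($k{\left(Q,d \right)} = \frac{1}{-1} = -1$)
$\frac{k{\left(-5,4 \right)} \left(R{\left(4,-6 \right)} - -406\right)}{q{\left(-200 \right)}} = \frac{\left(-1\right) \left(\frac{-15 + 4}{2 \left(-6\right)} - -406\right)}{\left(-4\right) \left(-200\right)^{2}} = \frac{\left(-1\right) \left(\frac{1}{2} \left(- \frac{1}{6}\right) \left(-11\right) + 406\right)}{\left(-4\right) 40000} = \frac{\left(-1\right) \left(\frac{11}{12} + 406\right)}{-160000} = \left(-1\right) \frac{4883}{12} \left(- \frac{1}{160000}\right) = \left(- \frac{4883}{12}\right) \left(- \frac{1}{160000}\right) = \frac{4883}{1920000}$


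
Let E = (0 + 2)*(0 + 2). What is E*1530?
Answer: 6120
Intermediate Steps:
E = 4 (E = 2*2 = 4)
E*1530 = 4*1530 = 6120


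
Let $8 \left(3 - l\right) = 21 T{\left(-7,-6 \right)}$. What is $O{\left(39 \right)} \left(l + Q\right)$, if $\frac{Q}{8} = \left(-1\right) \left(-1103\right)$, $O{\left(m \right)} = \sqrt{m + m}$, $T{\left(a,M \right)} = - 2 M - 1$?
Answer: $\frac{70385 \sqrt{78}}{8} \approx 77703.0$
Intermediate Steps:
$T{\left(a,M \right)} = -1 - 2 M$
$O{\left(m \right)} = \sqrt{2} \sqrt{m}$ ($O{\left(m \right)} = \sqrt{2 m} = \sqrt{2} \sqrt{m}$)
$l = - \frac{207}{8}$ ($l = 3 - \frac{21 \left(-1 - -12\right)}{8} = 3 - \frac{21 \left(-1 + 12\right)}{8} = 3 - \frac{21 \cdot 11}{8} = 3 - \frac{231}{8} = - \frac{207}{8} \approx -25.875$)
$Q = 8824$ ($Q = 8 \left(\left(-1\right) \left(-1103\right)\right) = 8 \cdot 1103 = 8824$)
$O{\left(39 \right)} \left(l + Q\right) = \sqrt{2} \sqrt{39} \left(- \frac{207}{8} + 8824\right) = \sqrt{78} \cdot \frac{70385}{8} = \frac{70385 \sqrt{78}}{8}$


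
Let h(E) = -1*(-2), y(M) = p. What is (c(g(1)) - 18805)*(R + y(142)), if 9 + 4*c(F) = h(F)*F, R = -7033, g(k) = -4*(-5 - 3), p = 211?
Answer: 256387815/2 ≈ 1.2819e+8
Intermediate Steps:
y(M) = 211
g(k) = 32 (g(k) = -4*(-8) = 32)
h(E) = 2
c(F) = -9/4 + F/2 (c(F) = -9/4 + (2*F)/4 = -9/4 + F/2)
(c(g(1)) - 18805)*(R + y(142)) = ((-9/4 + (½)*32) - 18805)*(-7033 + 211) = ((-9/4 + 16) - 18805)*(-6822) = (55/4 - 18805)*(-6822) = -75165/4*(-6822) = 256387815/2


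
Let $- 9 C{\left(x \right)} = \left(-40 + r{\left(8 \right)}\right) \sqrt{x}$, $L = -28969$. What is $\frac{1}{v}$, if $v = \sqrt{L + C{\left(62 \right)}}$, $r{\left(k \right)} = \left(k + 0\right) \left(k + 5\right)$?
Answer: $- \frac{3 i}{\sqrt{260721 + 64 \sqrt{62}}} \approx - 0.0058697 i$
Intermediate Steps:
$r{\left(k \right)} = k \left(5 + k\right)$
$C{\left(x \right)} = - \frac{64 \sqrt{x}}{9}$ ($C{\left(x \right)} = - \frac{\left(-40 + 8 \left(5 + 8\right)\right) \sqrt{x}}{9} = - \frac{\left(-40 + 8 \cdot 13\right) \sqrt{x}}{9} = - \frac{\left(-40 + 104\right) \sqrt{x}}{9} = - \frac{64 \sqrt{x}}{9}$)
$v = \sqrt{-28969 - \frac{64 \sqrt{62}}{9}} \approx 170.37 i$
$\frac{1}{v} = \frac{1}{\frac{1}{3} \sqrt{-260721 - 64 \sqrt{62}}} = \frac{3}{\sqrt{-260721 - 64 \sqrt{62}}}$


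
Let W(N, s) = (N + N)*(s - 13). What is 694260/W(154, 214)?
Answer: 8265/737 ≈ 11.214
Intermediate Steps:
W(N, s) = 2*N*(-13 + s) (W(N, s) = (2*N)*(-13 + s) = 2*N*(-13 + s))
694260/W(154, 214) = 694260/((2*154*(-13 + 214))) = 694260/((2*154*201)) = 694260/61908 = 694260*(1/61908) = 8265/737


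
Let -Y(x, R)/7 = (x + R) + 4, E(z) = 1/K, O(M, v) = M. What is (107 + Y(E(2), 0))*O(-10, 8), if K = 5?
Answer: -776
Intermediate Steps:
E(z) = ⅕ (E(z) = 1/5 = ⅕)
Y(x, R) = -28 - 7*R - 7*x (Y(x, R) = -7*((x + R) + 4) = -7*((R + x) + 4) = -7*(4 + R + x) = -28 - 7*R - 7*x)
(107 + Y(E(2), 0))*O(-10, 8) = (107 + (-28 - 7*0 - 7*⅕))*(-10) = (107 + (-28 + 0 - 7/5))*(-10) = (107 - 147/5)*(-10) = (388/5)*(-10) = -776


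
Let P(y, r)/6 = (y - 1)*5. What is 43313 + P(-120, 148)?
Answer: 39683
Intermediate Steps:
P(y, r) = -30 + 30*y (P(y, r) = 6*((y - 1)*5) = 6*((-1 + y)*5) = 6*(-5 + 5*y) = -30 + 30*y)
43313 + P(-120, 148) = 43313 + (-30 + 30*(-120)) = 43313 + (-30 - 3600) = 43313 - 3630 = 39683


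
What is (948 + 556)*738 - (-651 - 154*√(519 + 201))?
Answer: 1110603 + 1848*√5 ≈ 1.1147e+6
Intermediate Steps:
(948 + 556)*738 - (-651 - 154*√(519 + 201)) = 1504*738 - (-651 - 1848*√5) = 1109952 - (-651 - 1848*√5) = 1109952 + (651 + 1848*√5) = 1110603 + 1848*√5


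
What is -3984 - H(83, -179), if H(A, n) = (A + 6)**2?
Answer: -11905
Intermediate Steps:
H(A, n) = (6 + A)**2
-3984 - H(83, -179) = -3984 - (6 + 83)**2 = -3984 - 1*89**2 = -3984 - 1*7921 = -3984 - 7921 = -11905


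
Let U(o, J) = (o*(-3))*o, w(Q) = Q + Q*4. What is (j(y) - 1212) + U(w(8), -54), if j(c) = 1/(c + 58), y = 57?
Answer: -691379/115 ≈ -6012.0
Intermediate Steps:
w(Q) = 5*Q (w(Q) = Q + 4*Q = 5*Q)
U(o, J) = -3*o**2 (U(o, J) = (-3*o)*o = -3*o**2)
j(c) = 1/(58 + c)
(j(y) - 1212) + U(w(8), -54) = (1/(58 + 57) - 1212) - 3*(5*8)**2 = (1/115 - 1212) - 3*40**2 = (1/115 - 1212) - 3*1600 = -139379/115 - 4800 = -691379/115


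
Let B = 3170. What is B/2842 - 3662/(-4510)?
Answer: 6176026/3204355 ≈ 1.9274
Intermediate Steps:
B/2842 - 3662/(-4510) = 3170/2842 - 3662/(-4510) = 3170*(1/2842) - 3662*(-1/4510) = 1585/1421 + 1831/2255 = 6176026/3204355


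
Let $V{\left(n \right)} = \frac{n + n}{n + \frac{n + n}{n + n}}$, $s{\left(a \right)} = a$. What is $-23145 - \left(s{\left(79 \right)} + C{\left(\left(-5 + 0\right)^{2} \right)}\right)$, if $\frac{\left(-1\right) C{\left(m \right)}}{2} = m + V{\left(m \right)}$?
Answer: $- \frac{301212}{13} \approx -23170.0$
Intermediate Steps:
$V{\left(n \right)} = \frac{2 n}{1 + n}$ ($V{\left(n \right)} = \frac{2 n}{n + \frac{2 n}{2 n}} = \frac{2 n}{n + 2 n \frac{1}{2 n}} = \frac{2 n}{n + 1} = \frac{2 n}{1 + n}$)
$C{\left(m \right)} = - 2 m - \frac{4 m}{1 + m}$ ($C{\left(m \right)} = - 2 \left(m + \frac{2 m}{1 + m}\right) = - 2 m - \frac{4 m}{1 + m}$)
$-23145 - \left(s{\left(79 \right)} + C{\left(\left(-5 + 0\right)^{2} \right)}\right) = -23145 - \left(79 + \frac{2 \left(-5 + 0\right)^{2} \left(-3 - \left(-5 + 0\right)^{2}\right)}{1 + \left(-5 + 0\right)^{2}}\right) = -23145 - \left(79 + \frac{2 \left(-5\right)^{2} \left(-3 - \left(-5\right)^{2}\right)}{1 + \left(-5\right)^{2}}\right) = -23145 - \left(79 + 2 \cdot 25 \frac{1}{1 + 25} \left(-3 - 25\right)\right) = -23145 - \left(79 + 2 \cdot 25 \cdot \frac{1}{26} \left(-3 - 25\right)\right) = -23145 - \left(79 + 2 \cdot 25 \cdot \frac{1}{26} \left(-28\right)\right) = -23145 - \left(79 - \frac{700}{13}\right) = -23145 - \frac{327}{13} = - \frac{301212}{13}$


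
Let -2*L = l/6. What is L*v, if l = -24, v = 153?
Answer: 306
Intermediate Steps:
L = 2 (L = -(-12)/6 = -½*(-4) = 2)
L*v = 2*153 = 306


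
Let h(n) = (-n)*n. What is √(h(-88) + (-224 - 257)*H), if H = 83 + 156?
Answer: I*√122703 ≈ 350.29*I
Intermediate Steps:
H = 239
h(n) = -n²
√(h(-88) + (-224 - 257)*H) = √(-1*(-88)² + (-224 - 257)*239) = √(-1*7744 - 481*239) = √(-7744 - 114959) = √(-122703) = I*√122703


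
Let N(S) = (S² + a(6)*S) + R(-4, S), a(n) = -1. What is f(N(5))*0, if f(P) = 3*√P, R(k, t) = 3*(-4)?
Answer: 0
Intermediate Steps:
R(k, t) = -12
N(S) = -12 + S² - S (N(S) = (S² - S) - 12 = -12 + S² - S)
f(N(5))*0 = (3*√(-12 + 5² - 1*5))*0 = (3*√(-12 + 25 - 5))*0 = (3*√8)*0 = (3*(2*√2))*0 = (6*√2)*0 = 0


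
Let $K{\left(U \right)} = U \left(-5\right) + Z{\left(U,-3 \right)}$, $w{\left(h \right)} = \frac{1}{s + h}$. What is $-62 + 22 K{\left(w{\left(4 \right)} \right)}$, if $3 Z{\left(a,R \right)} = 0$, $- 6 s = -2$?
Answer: $- \frac{1136}{13} \approx -87.385$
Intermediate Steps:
$s = \frac{1}{3}$ ($s = \left(- \frac{1}{6}\right) \left(-2\right) = \frac{1}{3} \approx 0.33333$)
$Z{\left(a,R \right)} = 0$ ($Z{\left(a,R \right)} = \frac{1}{3} \cdot 0 = 0$)
$w{\left(h \right)} = \frac{1}{\frac{1}{3} + h}$
$K{\left(U \right)} = - 5 U$ ($K{\left(U \right)} = U \left(-5\right) + 0 = - 5 U + 0 = - 5 U$)
$-62 + 22 K{\left(w{\left(4 \right)} \right)} = -62 + 22 \left(- 5 \frac{3}{1 + 3 \cdot 4}\right) = -62 + 22 \left(- 5 \frac{3}{1 + 12}\right) = -62 + 22 \left(- 5 \cdot \frac{3}{13}\right) = -62 + 22 \left(- 5 \cdot 3 \cdot \frac{1}{13}\right) = -62 + 22 \left(\left(-5\right) \frac{3}{13}\right) = -62 + 22 \left(- \frac{15}{13}\right) = -62 - \frac{330}{13} = - \frac{1136}{13}$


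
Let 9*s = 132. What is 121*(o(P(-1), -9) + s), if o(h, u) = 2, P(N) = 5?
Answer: 6050/3 ≈ 2016.7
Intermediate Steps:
s = 44/3 (s = (⅑)*132 = 44/3 ≈ 14.667)
121*(o(P(-1), -9) + s) = 121*(2 + 44/3) = 121*(50/3) = 6050/3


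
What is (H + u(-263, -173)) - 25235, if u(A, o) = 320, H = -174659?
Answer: -199574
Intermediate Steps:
(H + u(-263, -173)) - 25235 = (-174659 + 320) - 25235 = -174339 - 25235 = -199574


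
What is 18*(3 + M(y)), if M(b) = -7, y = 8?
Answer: -72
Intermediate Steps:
18*(3 + M(y)) = 18*(3 - 7) = 18*(-4) = -72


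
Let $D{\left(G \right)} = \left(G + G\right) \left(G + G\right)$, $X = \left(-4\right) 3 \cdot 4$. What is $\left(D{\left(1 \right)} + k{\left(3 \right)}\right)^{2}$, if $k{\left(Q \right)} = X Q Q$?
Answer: $183184$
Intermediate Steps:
$X = -48$ ($X = \left(-12\right) 4 = -48$)
$D{\left(G \right)} = 4 G^{2}$ ($D{\left(G \right)} = 2 G 2 G = 4 G^{2}$)
$k{\left(Q \right)} = - 48 Q^{2}$ ($k{\left(Q \right)} = - 48 Q Q = - 48 Q^{2}$)
$\left(D{\left(1 \right)} + k{\left(3 \right)}\right)^{2} = \left(4 \cdot 1^{2} - 48 \cdot 3^{2}\right)^{2} = \left(4 \cdot 1 - 432\right)^{2} = \left(4 - 432\right)^{2} = \left(-428\right)^{2} = 183184$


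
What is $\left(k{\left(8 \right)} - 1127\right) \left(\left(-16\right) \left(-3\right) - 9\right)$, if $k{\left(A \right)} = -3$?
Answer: $-44070$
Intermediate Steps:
$\left(k{\left(8 \right)} - 1127\right) \left(\left(-16\right) \left(-3\right) - 9\right) = \left(-3 - 1127\right) \left(\left(-16\right) \left(-3\right) - 9\right) = - 1130 \left(48 - 9\right) = \left(-1130\right) 39 = -44070$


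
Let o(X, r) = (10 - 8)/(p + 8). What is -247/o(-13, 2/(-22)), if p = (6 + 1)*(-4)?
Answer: 2470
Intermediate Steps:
p = -28 (p = 7*(-4) = -28)
o(X, r) = -⅒ (o(X, r) = (10 - 8)/(-28 + 8) = 2/(-20) = 2*(-1/20) = -⅒)
-247/o(-13, 2/(-22)) = -247/(-⅒) = -247*(-10) = 2470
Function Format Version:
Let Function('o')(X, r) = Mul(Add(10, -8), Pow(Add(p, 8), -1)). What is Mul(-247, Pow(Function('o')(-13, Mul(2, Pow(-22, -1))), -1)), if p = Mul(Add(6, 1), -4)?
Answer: 2470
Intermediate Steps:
p = -28 (p = Mul(7, -4) = -28)
Function('o')(X, r) = Rational(-1, 10) (Function('o')(X, r) = Mul(Add(10, -8), Pow(Add(-28, 8), -1)) = Mul(2, Pow(-20, -1)) = Mul(2, Rational(-1, 20)) = Rational(-1, 10))
Mul(-247, Pow(Function('o')(-13, Mul(2, Pow(-22, -1))), -1)) = Mul(-247, Pow(Rational(-1, 10), -1)) = Mul(-247, -10) = 2470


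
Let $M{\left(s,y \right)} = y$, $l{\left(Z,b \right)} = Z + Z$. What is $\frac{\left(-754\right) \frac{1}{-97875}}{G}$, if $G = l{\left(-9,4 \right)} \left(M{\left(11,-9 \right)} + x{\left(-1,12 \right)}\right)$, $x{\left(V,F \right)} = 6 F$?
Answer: $- \frac{13}{1913625} \approx -6.7934 \cdot 10^{-6}$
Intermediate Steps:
$l{\left(Z,b \right)} = 2 Z$
$G = -1134$ ($G = 2 \left(-9\right) \left(-9 + 6 \cdot 12\right) = - 18 \left(-9 + 72\right) = \left(-18\right) 63 = -1134$)
$\frac{\left(-754\right) \frac{1}{-97875}}{G} = \frac{\left(-754\right) \frac{1}{-97875}}{-1134} = \left(-754\right) \left(- \frac{1}{97875}\right) \left(- \frac{1}{1134}\right) = \frac{26}{3375} \left(- \frac{1}{1134}\right) = - \frac{13}{1913625}$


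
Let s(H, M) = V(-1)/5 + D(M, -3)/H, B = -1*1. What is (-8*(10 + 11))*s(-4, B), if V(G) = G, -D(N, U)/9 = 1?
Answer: -1722/5 ≈ -344.40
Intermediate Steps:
B = -1
D(N, U) = -9 (D(N, U) = -9*1 = -9)
s(H, M) = -⅕ - 9/H (s(H, M) = -1/5 - 9/H = -1*⅕ - 9/H = -⅕ - 9/H)
(-8*(10 + 11))*s(-4, B) = (-8*(10 + 11))*((⅕)*(-45 - 1*(-4))/(-4)) = (-8*21)*((⅕)*(-¼)*(-45 + 4)) = -168*(-1)*(-41)/(5*4) = -168*41/20 = -1722/5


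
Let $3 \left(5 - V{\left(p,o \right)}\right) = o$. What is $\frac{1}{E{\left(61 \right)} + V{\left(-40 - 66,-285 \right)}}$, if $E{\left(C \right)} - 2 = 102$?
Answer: $\frac{1}{204} \approx 0.004902$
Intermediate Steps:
$E{\left(C \right)} = 104$ ($E{\left(C \right)} = 2 + 102 = 104$)
$V{\left(p,o \right)} = 5 - \frac{o}{3}$
$\frac{1}{E{\left(61 \right)} + V{\left(-40 - 66,-285 \right)}} = \frac{1}{104 + \left(5 - -95\right)} = \frac{1}{104 + \left(5 + 95\right)} = \frac{1}{104 + 100} = \frac{1}{204}$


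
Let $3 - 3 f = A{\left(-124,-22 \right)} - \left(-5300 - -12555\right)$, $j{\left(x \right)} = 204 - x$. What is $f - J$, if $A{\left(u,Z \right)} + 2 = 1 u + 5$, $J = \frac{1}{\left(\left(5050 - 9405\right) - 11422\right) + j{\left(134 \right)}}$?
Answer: $\frac{115901956}{47121} \approx 2459.7$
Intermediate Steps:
$J = - \frac{1}{15707}$ ($J = \frac{1}{\left(\left(5050 - 9405\right) - 11422\right) + \left(204 - 134\right)} = \frac{1}{\left(-4355 - 11422\right) + \left(204 - 134\right)} = \frac{1}{-15777 + 70} = \frac{1}{-15707} = - \frac{1}{15707} \approx -6.3666 \cdot 10^{-5}$)
$A{\left(u,Z \right)} = 3 + u$ ($A{\left(u,Z \right)} = -2 + \left(1 u + 5\right) = -2 + \left(u + 5\right) = -2 + \left(5 + u\right) = 3 + u$)
$f = \frac{7379}{3}$ ($f = 1 - \frac{\left(3 - 124\right) - \left(-5300 - -12555\right)}{3} = 1 - \frac{-121 - \left(-5300 + 12555\right)}{3} = 1 - \frac{-121 - 7255}{3} = 1 - - \frac{7376}{3} = 1 + \frac{7376}{3} = \frac{7379}{3} \approx 2459.7$)
$f - J = \frac{7379}{3} - - \frac{1}{15707} = \frac{7379}{3} + \frac{1}{15707} = \frac{115901956}{47121}$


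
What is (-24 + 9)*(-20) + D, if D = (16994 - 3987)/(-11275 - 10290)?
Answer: 6456493/21565 ≈ 299.40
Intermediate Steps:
D = -13007/21565 (D = 13007/(-21565) = 13007*(-1/21565) = -13007/21565 ≈ -0.60315)
(-24 + 9)*(-20) + D = (-24 + 9)*(-20) - 13007/21565 = -15*(-20) - 13007/21565 = 300 - 13007/21565 = 6456493/21565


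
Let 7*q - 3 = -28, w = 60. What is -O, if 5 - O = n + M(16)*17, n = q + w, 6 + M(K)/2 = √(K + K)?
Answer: -1068/7 + 136*√2 ≈ 39.762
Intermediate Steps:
M(K) = -12 + 2*√2*√K (M(K) = -12 + 2*√(K + K) = -12 + 2*√(2*K) = -12 + 2*(√2*√K) = -12 + 2*√2*√K)
q = -25/7 (q = 3/7 + (⅐)*(-28) = 3/7 - 4 = -25/7 ≈ -3.5714)
n = 395/7 (n = -25/7 + 60 = 395/7 ≈ 56.429)
O = 1068/7 - 136*√2 (O = 5 - (395/7 + (-12 + 2*√2*√16)*17) = 5 - (395/7 + (-12 + 2*√2*4)*17) = 5 - (395/7 + (-12 + 8*√2)*17) = 5 - (395/7 + (-204 + 136*√2)) = 5 - (-1033/7 + 136*√2) = 5 + (1033/7 - 136*√2) = 1068/7 - 136*√2 ≈ -39.762)
-O = -(1068/7 - 136*√2) = -1068/7 + 136*√2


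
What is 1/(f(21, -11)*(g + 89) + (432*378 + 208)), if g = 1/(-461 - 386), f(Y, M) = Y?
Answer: 121/20010130 ≈ 6.0469e-6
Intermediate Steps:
g = -1/847 (g = 1/(-847) = -1/847 ≈ -0.0011806)
1/(f(21, -11)*(g + 89) + (432*378 + 208)) = 1/(21*(-1/847 + 89) + (432*378 + 208)) = 1/(21*(75382/847) + (163296 + 208)) = 1/(226146/121 + 163504) = 1/(20010130/121) = 121/20010130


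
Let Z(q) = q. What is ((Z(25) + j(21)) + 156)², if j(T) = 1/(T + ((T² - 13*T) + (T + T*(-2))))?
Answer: 924707281/28224 ≈ 32763.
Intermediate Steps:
j(T) = 1/(T² - 13*T) (j(T) = 1/(T + ((T² - 13*T) + (T - 2*T))) = 1/(T + ((T² - 13*T) - T)) = 1/(T + (T² - 14*T)) = 1/(T² - 13*T))
((Z(25) + j(21)) + 156)² = ((25 + 1/(21*(-13 + 21))) + 156)² = ((25 + (1/21)/8) + 156)² = ((25 + (1/21)*(⅛)) + 156)² = ((25 + 1/168) + 156)² = (4201/168 + 156)² = (30409/168)² = 924707281/28224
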